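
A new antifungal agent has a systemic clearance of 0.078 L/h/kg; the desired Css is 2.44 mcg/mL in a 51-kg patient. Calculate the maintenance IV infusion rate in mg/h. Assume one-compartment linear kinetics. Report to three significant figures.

9.71 mg/h

CL = 0.078 L/h/kg × 51 kg = 3.978 L/h
At steady state, infusion rate equals elimination rate: rate in = CL × Css.
R₀ = 3.978 × 2.44 = 9.706 mg/h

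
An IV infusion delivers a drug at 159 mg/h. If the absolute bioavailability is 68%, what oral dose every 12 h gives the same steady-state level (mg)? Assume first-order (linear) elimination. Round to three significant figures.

To maintain the same Css, the systemic dosing rate must be unchanged: F·D/τ = infusion rate.
D = rate × τ / F = 159 × 12 / 0.68 = 2806 mg

2810 mg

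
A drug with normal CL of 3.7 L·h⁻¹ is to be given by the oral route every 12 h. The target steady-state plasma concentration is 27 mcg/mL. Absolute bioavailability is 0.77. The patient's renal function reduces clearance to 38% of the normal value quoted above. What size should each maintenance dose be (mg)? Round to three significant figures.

592 mg

Patient clearance = 0.38 × 3.700 = 1.406 L/h
D = CL × Css × τ / F = 1.406 × 27 × 12 / 0.77 = 591.6 mg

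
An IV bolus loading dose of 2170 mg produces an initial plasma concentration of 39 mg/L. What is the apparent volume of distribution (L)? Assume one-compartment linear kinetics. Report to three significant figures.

Immediately after an IV bolus, C₀ = Dose / Vd, so Vd = Dose / C₀.
Vd = 2170 / 39 = 55.64 L

55.6 L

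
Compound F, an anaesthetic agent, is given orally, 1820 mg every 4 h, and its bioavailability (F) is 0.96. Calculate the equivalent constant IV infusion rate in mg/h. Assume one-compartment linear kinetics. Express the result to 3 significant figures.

Equivalent systemic input: infusion rate = F·D/τ.
Rate = 0.96 × 1820 / 4 = 436.8 mg/h

437 mg/h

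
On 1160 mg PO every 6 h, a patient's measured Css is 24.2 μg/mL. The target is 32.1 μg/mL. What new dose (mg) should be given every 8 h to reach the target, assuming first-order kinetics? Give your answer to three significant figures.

With linear kinetics, Css is proportional to dose rate (D/τ) at fixed clearance.
D₂ = D₁ × (Css,target / Css,current) × (τ₂/τ₁) = 1160 × (32.1/24.2) × (8/6) = 2052 mg

2050 mg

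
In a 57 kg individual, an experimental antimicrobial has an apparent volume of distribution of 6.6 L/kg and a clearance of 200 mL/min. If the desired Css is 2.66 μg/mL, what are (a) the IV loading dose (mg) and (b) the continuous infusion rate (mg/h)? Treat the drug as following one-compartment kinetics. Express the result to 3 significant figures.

(a) 1000 mg; (b) 31.9 mg/h

Vd(total) = 57 kg × 6.6 L/kg = 376.2 L
LD = Vd · C_target = 376.2 × 2.66 = 1001 mg
CL = 200 mL/min = 200 × 0.06 = 12.00 L/h
Maintenance infusion rate = CL × Css = 12.00 × 2.66 = 31.92 mg/h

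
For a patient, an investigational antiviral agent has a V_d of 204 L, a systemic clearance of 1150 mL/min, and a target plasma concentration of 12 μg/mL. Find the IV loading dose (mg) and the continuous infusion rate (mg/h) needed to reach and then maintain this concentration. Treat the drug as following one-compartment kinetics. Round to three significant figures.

Loading: fill Vd to C_target → 204.0 L × 12 mg/L = 2448 mg
CL = 1150 mL/min × 60/1000 = 69.00 L/h
Infusion rate = 69.00 L/h × 12 mg/L = 828.0 mg/h

(a) 2450 mg; (b) 828 mg/h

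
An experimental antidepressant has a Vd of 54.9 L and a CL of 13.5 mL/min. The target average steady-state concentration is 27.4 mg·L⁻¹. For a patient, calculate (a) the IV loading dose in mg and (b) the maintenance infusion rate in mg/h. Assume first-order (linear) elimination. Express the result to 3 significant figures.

Loading: fill Vd to C_target → 54.90 L × 27.4 mg/L = 1504 mg
CL = 13.5 mL/min = 13.5 × 0.06 = 0.8100 L/h
Maintenance infusion rate = CL × Css = 0.8100 × 27.4 = 22.19 mg/h

(a) 1500 mg; (b) 22.2 mg/h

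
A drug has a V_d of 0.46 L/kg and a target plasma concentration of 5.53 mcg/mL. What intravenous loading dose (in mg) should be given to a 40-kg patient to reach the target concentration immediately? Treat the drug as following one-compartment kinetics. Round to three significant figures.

Total Vd = 0.46 × 40 = 18.40 L
LD = Vd × C = 18.40 × 5.530 = 101.8 mg

102 mg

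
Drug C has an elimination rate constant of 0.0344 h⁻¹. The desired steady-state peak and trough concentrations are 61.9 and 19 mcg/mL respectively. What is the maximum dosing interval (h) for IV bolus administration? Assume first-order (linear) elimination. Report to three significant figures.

Between IV bolus doses, concentration decays as C = C₀·e^(−kτ), so C_peak/C_trough = e^(kτ).
τ_max = ln(C_peak/C_trough) / k = ln(61.9/19) / 0.03440 = 1.181 / 0.03440 = 34.33 h

34.3 h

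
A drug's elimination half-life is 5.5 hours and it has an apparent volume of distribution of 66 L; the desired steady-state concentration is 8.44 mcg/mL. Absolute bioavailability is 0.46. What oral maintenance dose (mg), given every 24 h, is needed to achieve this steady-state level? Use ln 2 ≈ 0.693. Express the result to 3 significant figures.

3660 mg

CL = 0.693 × Vd / t½ = 0.693 × 66.00 / 5.5 = 8.316 L/h
D = CL × Css × τ / F = 8.316 × 8.44 × 24 / 0.46 = 3662 mg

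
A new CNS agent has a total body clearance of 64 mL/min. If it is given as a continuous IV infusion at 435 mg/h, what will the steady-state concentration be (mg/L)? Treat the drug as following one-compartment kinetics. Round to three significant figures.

CL = 64 mL/min × 60/1000 = 3.840 L/h
Css = rate / CL = 435 / 3.840 = 113.3 mg/L

113 mg/L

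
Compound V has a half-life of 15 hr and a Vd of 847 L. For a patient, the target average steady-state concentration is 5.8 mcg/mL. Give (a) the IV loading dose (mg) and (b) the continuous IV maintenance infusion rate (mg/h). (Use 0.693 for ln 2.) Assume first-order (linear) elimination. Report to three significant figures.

(a) 4910 mg; (b) 227 mg/h

LD = Vd × C = 847.0 × 5.8 = 4913 mg
CL = 0.693 × Vd / t½ = 0.693 × 847.0 / 15 = 39.13 L/h
Infusion rate = CL × Css = 39.13 × 5.8 = 227.0 mg/h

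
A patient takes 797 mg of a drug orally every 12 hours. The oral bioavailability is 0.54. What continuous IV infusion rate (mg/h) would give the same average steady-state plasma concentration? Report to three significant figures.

35.9 mg/h

Equivalent systemic input: infusion rate = F·D/τ.
Rate = 0.54 × 797 / 12 = 35.87 mg/h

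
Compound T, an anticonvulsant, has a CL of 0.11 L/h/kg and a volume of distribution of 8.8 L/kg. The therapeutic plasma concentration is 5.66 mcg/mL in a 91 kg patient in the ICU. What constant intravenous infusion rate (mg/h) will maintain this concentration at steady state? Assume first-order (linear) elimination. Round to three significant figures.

56.7 mg/h

CL = 0.11 L/h/kg × 91 kg = 10.01 L/h
Infusion rate = CL · Css = 10.01 L/h × 5.66 mg/L = 56.66 mg/h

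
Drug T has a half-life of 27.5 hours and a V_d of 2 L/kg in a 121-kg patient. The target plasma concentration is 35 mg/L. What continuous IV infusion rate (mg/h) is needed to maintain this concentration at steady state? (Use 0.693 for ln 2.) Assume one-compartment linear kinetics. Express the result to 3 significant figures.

213 mg/h

Vd(total) = 121 kg × 2 L/kg = 242.0 L
CL = 0.693 × Vd / t½ = 0.693 × 242.0 / 27.5 = 6.098 L/h
Infusion rate = CL × Css = 6.098 × 35 = 213.4 mg/h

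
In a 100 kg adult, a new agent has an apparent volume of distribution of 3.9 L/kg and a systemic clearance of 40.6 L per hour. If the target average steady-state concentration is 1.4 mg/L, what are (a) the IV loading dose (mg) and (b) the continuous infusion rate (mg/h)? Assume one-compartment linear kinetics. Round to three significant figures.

(a) 546 mg; (b) 56.8 mg/h

Vd = 3.9 L/kg × 100 kg = 390.0 L
Loading dose = Vd × C = 390.0 × 1.4 = 546.0 mg
Maintenance infusion rate = CL × Css = 40.60 × 1.4 = 56.84 mg/h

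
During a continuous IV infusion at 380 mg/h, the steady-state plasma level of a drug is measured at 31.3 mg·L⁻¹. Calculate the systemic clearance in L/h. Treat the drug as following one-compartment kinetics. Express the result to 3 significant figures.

12.1 L/h

At steady state, infusion rate = CL × Css, so CL = rate / Css.
CL = 380 / 31.3 = 12.14 L/h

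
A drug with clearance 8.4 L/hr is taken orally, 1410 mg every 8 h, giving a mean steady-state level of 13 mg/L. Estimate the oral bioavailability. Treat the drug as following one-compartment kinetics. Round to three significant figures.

F·D/τ = CL·Css at steady state → F = CL·Css·τ / D.
F = 8.4 × 13 × 8 / 1410 = 0.620

0.620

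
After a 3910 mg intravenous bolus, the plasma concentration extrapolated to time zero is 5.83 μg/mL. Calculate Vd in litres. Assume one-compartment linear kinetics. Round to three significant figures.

Immediately after an IV bolus, C₀ = Dose / Vd, so Vd = Dose / C₀.
Vd = 3910 / 5.83 = 670.7 L

671 L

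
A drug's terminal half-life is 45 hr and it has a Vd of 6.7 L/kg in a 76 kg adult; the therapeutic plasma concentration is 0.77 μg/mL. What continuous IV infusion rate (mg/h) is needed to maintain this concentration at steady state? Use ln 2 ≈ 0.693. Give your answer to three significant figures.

Vd(total) = 76 kg × 6.7 L/kg = 509.2 L
CL = 0.693 × Vd / t½ = 0.693 × 509.2 / 45 = 7.842 L/h
Infusion rate = CL × Css = 7.842 × 0.77 = 6.038 mg/h

6.04 mg/h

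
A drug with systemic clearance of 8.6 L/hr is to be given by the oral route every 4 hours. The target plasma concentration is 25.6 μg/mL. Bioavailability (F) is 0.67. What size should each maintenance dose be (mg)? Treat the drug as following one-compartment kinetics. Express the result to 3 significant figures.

At steady state, dose per interval replaces the amount cleared in that interval: F·D/τ = CL·Css.
D = CL × Css × τ / F = 8.600 × 25.6 × 4 / 0.67 = 1314 mg

1310 mg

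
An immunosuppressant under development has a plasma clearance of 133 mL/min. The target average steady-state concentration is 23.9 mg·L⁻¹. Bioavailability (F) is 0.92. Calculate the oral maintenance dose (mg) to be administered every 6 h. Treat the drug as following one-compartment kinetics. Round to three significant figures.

Convert clearance: 133 mL/min × 60 min/h ÷ 1000 mL/L = 7.980 L/h
D = CL × Css × τ / F = 7.980 × 23.9 × 6 / 0.92 = 1244 mg

1240 mg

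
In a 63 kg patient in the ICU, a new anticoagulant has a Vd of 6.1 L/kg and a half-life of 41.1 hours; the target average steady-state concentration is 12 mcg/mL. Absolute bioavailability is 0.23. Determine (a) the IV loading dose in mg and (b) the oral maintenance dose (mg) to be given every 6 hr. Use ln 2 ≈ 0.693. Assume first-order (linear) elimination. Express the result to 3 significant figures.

(a) 4610 mg; (b) 2030 mg

Vd = 6.1 L/kg × 63 kg = 384.3 L
LD = Vd × C = 384.3 × 12 = 4612 mg
CL = 0.693 × Vd / t½ = 0.693 × 384.3 / 41.1 = 6.480 L/h
D = CL × Css × τ / F = 6.480 × 12 × 6 / 0.23 = 2029 mg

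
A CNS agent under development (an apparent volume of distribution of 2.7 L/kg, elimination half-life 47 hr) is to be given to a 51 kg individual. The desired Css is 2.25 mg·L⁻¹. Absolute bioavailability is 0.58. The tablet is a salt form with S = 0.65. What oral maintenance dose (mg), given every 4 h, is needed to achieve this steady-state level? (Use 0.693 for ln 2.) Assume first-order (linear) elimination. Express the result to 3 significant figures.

Vd(total) = 51 kg × 2.7 L/kg = 137.7 L
CL = ln 2 · Vd / t½ = 0.693 × 137.7 / 47 = 2.030 L/h
D = CL × Css × τ / F / S = 2.030 × 2.25 × 4 / 0.58 / 0.65 = 48.46 mg

48.5 mg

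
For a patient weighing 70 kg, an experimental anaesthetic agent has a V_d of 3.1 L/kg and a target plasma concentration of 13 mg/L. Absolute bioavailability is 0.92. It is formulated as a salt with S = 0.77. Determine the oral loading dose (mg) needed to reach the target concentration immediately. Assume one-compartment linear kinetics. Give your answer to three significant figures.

3980 mg

Vd(total) = 70 kg × 3.1 L/kg = 217.0 L
LD = Vd × C / F / S = 217.0 × 13.00 / 0.92 / 0.77 = 3982 mg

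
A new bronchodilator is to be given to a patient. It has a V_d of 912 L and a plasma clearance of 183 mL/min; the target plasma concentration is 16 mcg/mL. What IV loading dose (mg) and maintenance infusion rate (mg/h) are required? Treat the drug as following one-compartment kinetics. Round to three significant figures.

Loading: fill Vd to C_target → 912.0 L × 16 mg/L = 14590 mg
CL = 183 mL/min × 60/1000 = 10.98 L/h
Maintenance infusion rate = CL × Css = 10.98 × 16 = 175.7 mg/h

(a) 14600 mg; (b) 176 mg/h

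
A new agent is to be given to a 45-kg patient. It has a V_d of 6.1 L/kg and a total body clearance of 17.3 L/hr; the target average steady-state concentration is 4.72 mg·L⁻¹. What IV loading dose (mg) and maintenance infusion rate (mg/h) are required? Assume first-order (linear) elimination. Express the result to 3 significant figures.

Total Vd = 6.1 × 45 = 274.5 L
Loading dose = Vd × C = 274.5 × 4.72 = 1296 mg
Infusion rate = 17.30 L/h × 4.72 mg/L = 81.66 mg/h

(a) 1300 mg; (b) 81.7 mg/h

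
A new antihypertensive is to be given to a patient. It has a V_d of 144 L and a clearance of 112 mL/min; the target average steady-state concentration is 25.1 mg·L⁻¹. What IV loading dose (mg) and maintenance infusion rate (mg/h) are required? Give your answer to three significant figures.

(a) 3610 mg; (b) 169 mg/h

LD = Vd · C_target = 144.0 × 25.1 = 3614 mg
CL = 112 mL/min × 60/1000 = 6.720 L/h
Maintenance: replace elimination → rate = CL × Css = 6.720 × 25.1 = 168.7 mg/h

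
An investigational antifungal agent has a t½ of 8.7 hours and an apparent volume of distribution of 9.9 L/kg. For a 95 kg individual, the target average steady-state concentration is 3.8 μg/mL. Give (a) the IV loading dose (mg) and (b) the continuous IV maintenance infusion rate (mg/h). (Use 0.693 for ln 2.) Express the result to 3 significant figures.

Vd(total) = 95 kg × 9.9 L/kg = 940.5 L
LD = Vd × C = 940.5 × 3.8 = 3574 mg
CL = 0.693 × Vd / t½ = 0.693 × 940.5 / 8.7 = 74.92 L/h
Infusion rate = CL × Css = 74.92 × 3.8 = 284.7 mg/h

(a) 3570 mg; (b) 285 mg/h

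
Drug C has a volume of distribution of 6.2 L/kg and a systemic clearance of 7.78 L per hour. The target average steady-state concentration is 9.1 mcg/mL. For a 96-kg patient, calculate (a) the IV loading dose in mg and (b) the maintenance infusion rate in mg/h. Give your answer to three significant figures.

Vd = 6.2 L/kg × 96 kg = 595.2 L
Loading: fill Vd to C_target → 595.2 L × 9.1 mg/L = 5416 mg
Infusion rate = 7.780 L/h × 9.1 mg/L = 70.80 mg/h

(a) 5420 mg; (b) 70.8 mg/h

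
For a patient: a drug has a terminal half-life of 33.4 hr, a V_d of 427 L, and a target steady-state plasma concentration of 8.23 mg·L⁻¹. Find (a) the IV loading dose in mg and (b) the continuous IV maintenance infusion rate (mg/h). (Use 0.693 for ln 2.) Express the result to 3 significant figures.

(a) 3510 mg; (b) 72.9 mg/h

LD = Vd × C = 427.0 × 8.23 = 3514 mg
CL = 0.693 × Vd / t½ = 0.693 × 427.0 / 33.4 = 8.860 L/h
Infusion rate = CL × Css = 8.860 × 8.23 = 72.92 mg/h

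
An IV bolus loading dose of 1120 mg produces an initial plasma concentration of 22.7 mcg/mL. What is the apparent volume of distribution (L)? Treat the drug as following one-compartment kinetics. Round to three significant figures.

49.3 L

Immediately after an IV bolus, C₀ = Dose / Vd, so Vd = Dose / C₀.
Vd = 1120 / 22.7 = 49.34 L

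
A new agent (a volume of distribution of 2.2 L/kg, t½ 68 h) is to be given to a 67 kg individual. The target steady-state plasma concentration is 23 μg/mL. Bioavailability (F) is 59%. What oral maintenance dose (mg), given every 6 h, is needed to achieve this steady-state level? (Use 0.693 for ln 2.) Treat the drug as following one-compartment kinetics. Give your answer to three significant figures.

351 mg

Vd(total) = 67 kg × 2.2 L/kg = 147.4 L
CL = ln 2 · Vd / t½ = 0.693 × 147.4 / 68 = 1.502 L/h
D = CL × Css × τ / F = 1.502 × 23 × 6 / 0.59 = 351.3 mg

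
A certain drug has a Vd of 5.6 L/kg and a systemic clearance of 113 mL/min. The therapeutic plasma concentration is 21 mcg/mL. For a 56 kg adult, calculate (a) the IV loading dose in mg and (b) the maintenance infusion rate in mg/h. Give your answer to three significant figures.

(a) 6590 mg; (b) 142 mg/h

Total Vd = 5.6 × 56 = 313.6 L
LD = Vd · C_target = 313.6 × 21 = 6586 mg
Convert clearance: 113 mL/min × 60 min/h ÷ 1000 mL/L = 6.780 L/h
Infusion rate = 6.780 L/h × 21 mg/L = 142.4 mg/h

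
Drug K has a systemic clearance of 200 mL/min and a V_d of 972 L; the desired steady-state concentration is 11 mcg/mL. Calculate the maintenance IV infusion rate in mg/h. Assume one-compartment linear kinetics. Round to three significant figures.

132 mg/h

CL = 200 mL/min = 200 × 0.06 = 12.00 L/h
R₀ = 12.00 × 11 = 132.0 mg/h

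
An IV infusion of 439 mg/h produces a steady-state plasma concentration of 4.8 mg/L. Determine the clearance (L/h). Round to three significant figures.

91.5 L/h

At steady state, infusion rate = CL × Css, so CL = rate / Css.
CL = 439 / 4.8 = 91.46 L/h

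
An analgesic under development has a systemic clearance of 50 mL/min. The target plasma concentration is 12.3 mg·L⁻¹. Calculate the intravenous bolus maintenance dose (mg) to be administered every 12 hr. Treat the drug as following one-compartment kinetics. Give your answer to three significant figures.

Convert clearance: 50 mL/min × 60 min/h ÷ 1000 mL/L = 3.000 L/h
D = CL × Css × τ = 3.000 × 12.3 × 12 = 442.8 mg

443 mg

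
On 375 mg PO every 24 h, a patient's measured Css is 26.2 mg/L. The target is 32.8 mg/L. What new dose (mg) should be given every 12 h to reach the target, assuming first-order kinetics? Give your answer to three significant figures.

235 mg

For first-order elimination, Css ∝ F·D/(CL·τ); F and CL are unchanged, so Css ∝ D/τ.
D₂ = D₁ × (Css,target / Css,current) × (τ₂/τ₁) = 375 × (32.8/26.2) × (12/24) = 234.7 mg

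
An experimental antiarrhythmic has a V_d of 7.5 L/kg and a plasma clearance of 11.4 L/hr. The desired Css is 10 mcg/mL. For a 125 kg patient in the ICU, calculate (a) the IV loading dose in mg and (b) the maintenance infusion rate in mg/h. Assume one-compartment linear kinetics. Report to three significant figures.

Vd = 7.5 L/kg × 125 kg = 937.5 L
Loading dose = Vd × C = 937.5 × 10 = 9375 mg
Infusion rate = 11.40 L/h × 10 mg/L = 114.0 mg/h

(a) 9380 mg; (b) 114 mg/h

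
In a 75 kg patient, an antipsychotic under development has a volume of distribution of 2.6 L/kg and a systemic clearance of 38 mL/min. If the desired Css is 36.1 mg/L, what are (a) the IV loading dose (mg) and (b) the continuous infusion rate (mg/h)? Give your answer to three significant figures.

Total Vd = 2.6 × 75 = 195.0 L
LD = Vd · C_target = 195.0 × 36.1 = 7040 mg
CL = 38 mL/min × 60/1000 = 2.280 L/h
Maintenance infusion rate = CL × Css = 2.280 × 36.1 = 82.31 mg/h

(a) 7040 mg; (b) 82.3 mg/h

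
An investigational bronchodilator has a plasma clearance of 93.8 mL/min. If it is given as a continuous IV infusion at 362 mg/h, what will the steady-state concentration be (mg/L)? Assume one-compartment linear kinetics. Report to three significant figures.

CL = 93.8 mL/min × 60/1000 = 5.628 L/h
Css = rate / CL = 362 / 5.628 = 64.32 mg/L

64.3 mg/L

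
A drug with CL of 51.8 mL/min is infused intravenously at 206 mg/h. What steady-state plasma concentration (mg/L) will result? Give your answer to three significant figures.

CL = 51.8 mL/min × 60/1000 = 3.108 L/h
Css = rate / CL = 206 / 3.108 = 66.28 mg/L

66.3 mg/L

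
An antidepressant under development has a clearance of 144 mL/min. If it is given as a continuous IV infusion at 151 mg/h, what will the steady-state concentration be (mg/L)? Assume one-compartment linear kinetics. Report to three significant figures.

CL = 144 mL/min = 144 × 0.06 = 8.640 L/h
Css = rate / CL = 151 / 8.640 = 17.48 mg/L

17.5 mg/L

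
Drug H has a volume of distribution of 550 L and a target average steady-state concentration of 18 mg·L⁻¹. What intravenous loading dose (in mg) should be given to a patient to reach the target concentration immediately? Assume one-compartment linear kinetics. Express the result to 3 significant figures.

The loading dose fills Vd to the target concentration.
LD = Vd × C = 550.0 × 18.00 = 9900 mg

9900 mg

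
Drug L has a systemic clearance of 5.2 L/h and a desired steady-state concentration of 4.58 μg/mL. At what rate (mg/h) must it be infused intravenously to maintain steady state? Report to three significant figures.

At steady state, infusion rate equals elimination rate: rate in = CL × Css.
R₀ = 5.200 × 4.58 = 23.82 mg/h

23.8 mg/h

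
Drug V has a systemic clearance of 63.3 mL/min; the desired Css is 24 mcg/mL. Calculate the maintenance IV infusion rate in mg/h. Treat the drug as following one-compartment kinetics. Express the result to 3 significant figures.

91.2 mg/h

CL = 63.3 mL/min × 60/1000 = 3.798 L/h
Rate = CL × Css = 3.798 × 24 = 91.15 mg/h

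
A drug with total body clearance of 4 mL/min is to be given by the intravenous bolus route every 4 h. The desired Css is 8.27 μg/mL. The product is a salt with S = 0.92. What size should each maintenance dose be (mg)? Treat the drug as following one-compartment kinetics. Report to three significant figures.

8.63 mg

CL = 4 mL/min × 60/1000 = 0.2400 L/h
D = CL × Css × τ / S = 0.2400 × 8.27 × 4 / 0.92 = 8.630 mg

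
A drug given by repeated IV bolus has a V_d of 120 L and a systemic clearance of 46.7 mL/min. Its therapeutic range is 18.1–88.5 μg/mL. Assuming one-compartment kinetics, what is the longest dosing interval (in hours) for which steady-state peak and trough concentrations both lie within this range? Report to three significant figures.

68.0 h

CL = 46.7 mL/min × 60/1000 = 2.802 L/h
k = CL / Vd = 2.802 / 120.0 = 0.02335 h⁻¹
Between IV bolus doses, concentration decays as C = C₀·e^(−kτ), so C_peak/C_trough = e^(kτ).
τ_max = ln(C_peak/C_trough) / k = ln(88.5/18.1) / 0.02335 = 1.587 / 0.02335 = 67.97 h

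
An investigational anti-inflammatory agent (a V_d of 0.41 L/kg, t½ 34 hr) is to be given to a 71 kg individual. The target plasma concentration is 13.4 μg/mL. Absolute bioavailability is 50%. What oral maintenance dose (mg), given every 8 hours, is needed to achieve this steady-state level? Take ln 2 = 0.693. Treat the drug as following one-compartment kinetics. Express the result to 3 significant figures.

127 mg

Vd(total) = 71 kg × 0.41 L/kg = 29.11 L
k = 0.693/34 = 0.02038 h⁻¹, so CL = k·Vd = 0.02038 × 29.11 = 0.5933 L/h
D = CL × Css × τ / F = 0.5933 × 13.4 × 8 / 0.5 = 127.2 mg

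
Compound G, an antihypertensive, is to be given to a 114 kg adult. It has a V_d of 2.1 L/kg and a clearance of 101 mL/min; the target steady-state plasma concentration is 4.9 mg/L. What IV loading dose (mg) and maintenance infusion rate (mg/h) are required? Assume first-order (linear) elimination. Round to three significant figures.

Vd(total) = 114 kg × 2.1 L/kg = 239.4 L
Loading: fill Vd to C_target → 239.4 L × 4.9 mg/L = 1173 mg
CL = 101 mL/min = 101 × 0.06 = 6.060 L/h
Maintenance: replace elimination → rate = CL × Css = 6.060 × 4.9 = 29.69 mg/h

(a) 1170 mg; (b) 29.7 mg/h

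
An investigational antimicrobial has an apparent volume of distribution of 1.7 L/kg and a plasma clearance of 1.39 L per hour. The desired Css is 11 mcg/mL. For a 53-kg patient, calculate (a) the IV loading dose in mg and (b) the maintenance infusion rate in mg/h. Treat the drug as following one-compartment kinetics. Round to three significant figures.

(a) 991 mg; (b) 15.3 mg/h

Total Vd = 1.7 × 53 = 90.10 L
LD = Vd · C_target = 90.10 × 11 = 991.1 mg
Infusion rate = 1.390 L/h × 11 mg/L = 15.29 mg/h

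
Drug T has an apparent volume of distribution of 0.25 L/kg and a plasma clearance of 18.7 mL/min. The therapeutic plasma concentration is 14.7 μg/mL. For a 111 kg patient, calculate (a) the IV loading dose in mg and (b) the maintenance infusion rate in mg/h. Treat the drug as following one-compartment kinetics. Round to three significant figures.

Vd = 0.25 L/kg × 111 kg = 27.75 L
Loading dose = Vd × C = 27.75 × 14.7 = 407.9 mg
Convert clearance: 18.7 mL/min × 60 min/h ÷ 1000 mL/L = 1.122 L/h
Maintenance: replace elimination → rate = CL × Css = 1.122 × 14.7 = 16.49 mg/h

(a) 408 mg; (b) 16.5 mg/h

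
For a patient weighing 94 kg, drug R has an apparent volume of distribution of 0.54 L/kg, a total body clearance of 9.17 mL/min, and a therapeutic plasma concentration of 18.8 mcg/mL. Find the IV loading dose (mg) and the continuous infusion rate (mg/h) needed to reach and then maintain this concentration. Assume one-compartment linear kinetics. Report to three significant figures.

(a) 954 mg; (b) 10.3 mg/h

Vd = 0.54 L/kg × 94 kg = 50.76 L
Loading dose = Vd × C = 50.76 × 18.8 = 954.3 mg
CL = 9.17 mL/min = 9.17 × 0.06 = 0.5502 L/h
Infusion rate = 0.5502 L/h × 18.8 mg/L = 10.34 mg/h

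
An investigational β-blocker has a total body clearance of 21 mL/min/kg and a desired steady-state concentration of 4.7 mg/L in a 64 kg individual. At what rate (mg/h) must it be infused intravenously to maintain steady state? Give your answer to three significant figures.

379 mg/h

CL = 21 mL/min/kg × 64 kg = 1344 mL/min = 1344 × 60/1000 = 80.64 L/h
At steady state, infusion rate equals elimination rate: rate in = CL × Css.
Infusion rate = CL · Css = 80.64 L/h × 4.7 mg/L = 379.0 mg/h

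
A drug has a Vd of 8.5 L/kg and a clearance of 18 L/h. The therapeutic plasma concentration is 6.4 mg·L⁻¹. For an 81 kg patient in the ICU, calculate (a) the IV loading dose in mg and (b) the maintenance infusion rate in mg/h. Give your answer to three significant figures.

(a) 4410 mg; (b) 115 mg/h

Vd(total) = 81 kg × 8.5 L/kg = 688.5 L
Loading: fill Vd to C_target → 688.5 L × 6.4 mg/L = 4406 mg
Maintenance: replace elimination → rate = CL × Css = 18.00 × 6.4 = 115.2 mg/h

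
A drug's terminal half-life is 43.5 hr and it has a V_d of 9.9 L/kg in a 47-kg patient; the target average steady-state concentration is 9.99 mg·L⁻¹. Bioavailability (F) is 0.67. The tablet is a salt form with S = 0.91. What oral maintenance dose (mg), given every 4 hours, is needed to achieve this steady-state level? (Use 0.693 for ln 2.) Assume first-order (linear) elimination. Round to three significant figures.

Total Vd = 9.9 × 47 = 465.3 L
CL = ln 2 · Vd / t½ = 0.693 × 465.3 / 43.5 = 7.413 L/h
D = CL × Css × τ / F / S = 7.413 × 9.99 × 4 / 0.67 / 0.91 = 485.9 mg

486 mg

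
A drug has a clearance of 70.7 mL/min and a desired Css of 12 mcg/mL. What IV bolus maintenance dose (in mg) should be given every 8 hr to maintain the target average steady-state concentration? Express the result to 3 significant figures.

407 mg

Convert clearance: 70.7 mL/min × 60 min/h ÷ 1000 mL/L = 4.242 L/h
D = CL × Css × τ = 4.242 × 12 × 8 = 407.2 mg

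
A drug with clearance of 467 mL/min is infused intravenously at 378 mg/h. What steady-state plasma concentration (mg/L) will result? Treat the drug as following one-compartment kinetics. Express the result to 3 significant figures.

13.5 mg/L

CL = 467 mL/min × 60/1000 = 28.02 L/h
Css = rate / CL = 378 / 28.02 = 13.49 mg/L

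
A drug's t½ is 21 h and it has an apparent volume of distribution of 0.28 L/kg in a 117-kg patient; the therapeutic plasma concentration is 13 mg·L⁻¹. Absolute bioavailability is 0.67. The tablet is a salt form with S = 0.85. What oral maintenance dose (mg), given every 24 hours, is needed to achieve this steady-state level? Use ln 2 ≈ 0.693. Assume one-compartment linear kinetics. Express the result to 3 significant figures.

592 mg

Vd(total) = 117 kg × 0.28 L/kg = 32.76 L
k = 0.693/21 = 0.03300 h⁻¹, so CL = k·Vd = 0.03300 × 32.76 = 1.081 L/h
D = CL × Css × τ / F / S = 1.081 × 13 × 24 / 0.67 / 0.85 = 592.2 mg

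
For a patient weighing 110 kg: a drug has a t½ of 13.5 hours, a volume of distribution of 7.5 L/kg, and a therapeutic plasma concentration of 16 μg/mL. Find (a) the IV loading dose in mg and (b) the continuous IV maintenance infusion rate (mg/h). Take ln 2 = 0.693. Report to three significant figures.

Total Vd = 7.5 × 110 = 825.0 L
LD = Vd × C = 825.0 × 16 = 13200 mg
CL = 0.693 × Vd / t½ = 0.693 × 825.0 / 13.5 = 42.35 L/h
Infusion rate = CL × Css = 42.35 × 16 = 677.6 mg/h

(a) 13200 mg; (b) 678 mg/h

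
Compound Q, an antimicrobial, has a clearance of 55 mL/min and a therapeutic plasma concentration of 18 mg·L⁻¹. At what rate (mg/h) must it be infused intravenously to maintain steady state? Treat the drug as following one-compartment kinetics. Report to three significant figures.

59.4 mg/h

Convert clearance: 55 mL/min × 60 min/h ÷ 1000 mL/L = 3.300 L/h
R₀ = 3.300 × 18 = 59.40 mg/h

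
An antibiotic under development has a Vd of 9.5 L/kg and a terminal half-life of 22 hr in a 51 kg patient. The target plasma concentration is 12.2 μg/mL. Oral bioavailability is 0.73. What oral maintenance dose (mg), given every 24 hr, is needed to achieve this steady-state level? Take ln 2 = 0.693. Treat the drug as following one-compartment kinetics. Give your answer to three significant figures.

Total Vd = 9.5 × 51 = 484.5 L
k = 0.693/22 = 0.03150 h⁻¹, so CL = k·Vd = 0.03150 × 484.5 = 15.26 L/h
D = CL × Css × τ / F = 15.26 × 12.2 × 24 / 0.73 = 6121 mg

6120 mg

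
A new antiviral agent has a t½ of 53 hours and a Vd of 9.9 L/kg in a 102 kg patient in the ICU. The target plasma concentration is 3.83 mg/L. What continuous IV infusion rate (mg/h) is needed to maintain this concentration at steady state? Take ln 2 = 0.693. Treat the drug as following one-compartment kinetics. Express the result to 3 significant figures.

50.6 mg/h

Total Vd = 9.9 × 102 = 1010 L
CL = 0.693 × Vd / t½ = 0.693 × 1010 / 53 = 13.21 L/h
Infusion rate = CL × Css = 13.21 × 3.83 = 50.59 mg/h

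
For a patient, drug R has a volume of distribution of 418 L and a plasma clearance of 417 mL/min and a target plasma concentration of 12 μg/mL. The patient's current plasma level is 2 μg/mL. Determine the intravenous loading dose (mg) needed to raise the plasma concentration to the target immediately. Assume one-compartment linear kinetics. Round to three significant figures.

Concentration deficit ΔC = 12 − 2 = 10.00 mg/L
LD = Vd × ΔC = 418.0 × 10.00 = 4180 mg

4180 mg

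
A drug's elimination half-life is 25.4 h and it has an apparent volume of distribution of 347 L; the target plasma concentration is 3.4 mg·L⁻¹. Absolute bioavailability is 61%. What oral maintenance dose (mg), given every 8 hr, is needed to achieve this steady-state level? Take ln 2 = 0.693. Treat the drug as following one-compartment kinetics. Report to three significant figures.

CL = 0.693 × Vd / t½ = 0.693 × 347.0 / 25.4 = 9.467 L/h
D = CL × Css × τ / F = 9.467 × 3.4 × 8 / 0.61 = 422.1 mg

422 mg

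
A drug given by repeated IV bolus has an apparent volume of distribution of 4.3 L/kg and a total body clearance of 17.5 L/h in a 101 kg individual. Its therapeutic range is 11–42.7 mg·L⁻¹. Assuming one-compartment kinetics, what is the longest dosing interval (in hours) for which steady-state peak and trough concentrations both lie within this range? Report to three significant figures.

33.7 h

Total Vd = 4.3 × 101 = 434.3 L
k = CL / Vd = 17.50 / 434.3 = 0.04029 h⁻¹
Between IV bolus doses, concentration decays as C = C₀·e^(−kτ), so C_peak/C_trough = e^(kτ).
τ_max = ln(C_peak/C_trough) / k = ln(42.7/11) / 0.04029 = 1.356 / 0.04029 = 33.66 h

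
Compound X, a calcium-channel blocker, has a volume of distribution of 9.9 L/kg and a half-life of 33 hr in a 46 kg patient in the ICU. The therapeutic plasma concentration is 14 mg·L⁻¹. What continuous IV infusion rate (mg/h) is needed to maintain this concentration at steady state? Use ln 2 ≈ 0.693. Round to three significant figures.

134 mg/h

Total Vd = 9.9 × 46 = 455.4 L
k = 0.693/33 = 0.02100 h⁻¹, so CL = k·Vd = 0.02100 × 455.4 = 9.563 L/h
Infusion rate = CL × Css = 9.563 × 14 = 133.9 mg/h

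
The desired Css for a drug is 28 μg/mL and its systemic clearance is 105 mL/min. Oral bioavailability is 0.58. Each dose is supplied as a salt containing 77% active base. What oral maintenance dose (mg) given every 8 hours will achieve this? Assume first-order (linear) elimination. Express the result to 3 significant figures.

Convert clearance: 105 mL/min × 60 min/h ÷ 1000 mL/L = 6.300 L/h
D = CL × Css × τ / F / S = 6.300 × 28 × 8 / 0.58 / 0.77 = 3160 mg

3160 mg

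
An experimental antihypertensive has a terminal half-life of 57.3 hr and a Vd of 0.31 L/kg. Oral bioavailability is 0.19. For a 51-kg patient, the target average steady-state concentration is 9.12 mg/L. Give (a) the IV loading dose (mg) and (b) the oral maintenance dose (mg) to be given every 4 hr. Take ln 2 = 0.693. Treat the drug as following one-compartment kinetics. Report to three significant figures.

(a) 144 mg; (b) 36.7 mg

Vd = 0.31 L/kg × 51 kg = 15.81 L
LD = Vd × C = 15.81 × 9.12 = 144.2 mg
CL = 0.693 × Vd / t½ = 0.693 × 15.81 / 57.3 = 0.1912 L/h
D = CL × Css × τ / F = 0.1912 × 9.12 × 4 / 0.19 = 36.71 mg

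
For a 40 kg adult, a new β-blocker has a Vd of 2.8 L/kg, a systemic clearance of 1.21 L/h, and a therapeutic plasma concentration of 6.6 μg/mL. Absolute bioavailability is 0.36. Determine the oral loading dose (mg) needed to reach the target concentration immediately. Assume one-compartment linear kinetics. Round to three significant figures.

2050 mg

Total Vd = 2.8 × 40 = 112.0 L
LD = Vd × C / F = 112.0 × 6.600 / 0.36 = 2053 mg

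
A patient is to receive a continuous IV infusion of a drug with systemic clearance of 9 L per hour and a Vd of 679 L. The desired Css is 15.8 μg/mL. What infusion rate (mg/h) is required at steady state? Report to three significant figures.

142 mg/h

Infusion rate = CL · Css = 9.000 L/h × 15.8 mg/L = 142.2 mg/h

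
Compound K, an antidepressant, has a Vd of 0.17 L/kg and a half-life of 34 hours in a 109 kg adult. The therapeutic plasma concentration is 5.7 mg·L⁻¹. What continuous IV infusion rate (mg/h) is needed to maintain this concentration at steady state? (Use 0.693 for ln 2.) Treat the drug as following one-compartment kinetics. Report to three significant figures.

Vd(total) = 109 kg × 0.17 L/kg = 18.53 L
k = 0.693/34 = 0.02038 h⁻¹, so CL = k·Vd = 0.02038 × 18.53 = 0.3776 L/h
Infusion rate = CL × Css = 0.3776 × 5.7 = 2.152 mg/h

2.15 mg/h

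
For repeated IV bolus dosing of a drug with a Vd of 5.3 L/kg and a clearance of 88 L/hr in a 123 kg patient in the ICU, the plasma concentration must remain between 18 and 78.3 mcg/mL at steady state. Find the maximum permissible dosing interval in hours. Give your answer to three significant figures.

Vd(total) = 123 kg × 5.3 L/kg = 651.9 L
k = CL / Vd = 88.00 / 651.9 = 0.1350 h⁻¹
Between IV bolus doses, concentration decays as C = C₀·e^(−kτ), so C_peak/C_trough = e^(kτ).
τ_max = ln(C_peak/C_trough) / k = ln(78.3/18) / 0.1350 = 1.470 / 0.1350 = 10.89 h

10.9 h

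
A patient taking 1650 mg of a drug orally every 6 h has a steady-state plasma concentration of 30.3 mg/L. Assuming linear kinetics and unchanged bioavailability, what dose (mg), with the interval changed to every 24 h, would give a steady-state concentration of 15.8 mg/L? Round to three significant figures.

For first-order elimination, Css ∝ F·D/(CL·τ); F and CL are unchanged, so Css ∝ D/τ.
D₂ = D₁ × (Css,target / Css,current) × (τ₂/τ₁) = 1650 × (15.8/30.3) × (24/6) = 3442 mg

3440 mg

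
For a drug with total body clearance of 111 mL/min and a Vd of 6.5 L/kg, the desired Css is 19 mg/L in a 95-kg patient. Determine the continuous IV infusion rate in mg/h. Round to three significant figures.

127 mg/h

CL = 111 mL/min = 111 × 0.06 = 6.660 L/h
Rate = CL × Css = 6.660 × 19 = 126.5 mg/h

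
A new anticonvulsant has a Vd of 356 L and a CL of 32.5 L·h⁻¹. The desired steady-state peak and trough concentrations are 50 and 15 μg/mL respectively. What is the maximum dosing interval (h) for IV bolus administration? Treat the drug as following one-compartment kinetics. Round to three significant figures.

13.2 h

k = CL / Vd = 32.50 / 356.0 = 0.09129 h⁻¹
Between IV bolus doses, concentration decays as C = C₀·e^(−kτ), so C_peak/C_trough = e^(kτ).
τ_max = ln(C_peak/C_trough) / k = ln(50/15) / 0.09129 = 1.204 / 0.09129 = 13.19 h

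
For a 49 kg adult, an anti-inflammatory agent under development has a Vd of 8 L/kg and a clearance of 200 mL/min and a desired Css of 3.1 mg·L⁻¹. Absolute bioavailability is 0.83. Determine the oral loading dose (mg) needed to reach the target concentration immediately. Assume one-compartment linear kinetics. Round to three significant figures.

Total Vd = 8 × 49 = 392.0 L
LD = Vd × C / F = 392.0 × 3.100 / 0.83 = 1464 mg

1460 mg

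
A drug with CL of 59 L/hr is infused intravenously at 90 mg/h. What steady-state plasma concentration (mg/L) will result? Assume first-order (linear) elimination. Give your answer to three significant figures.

1.53 mg/L

Css = rate / CL = 90 / 59.00 = 1.525 mg/L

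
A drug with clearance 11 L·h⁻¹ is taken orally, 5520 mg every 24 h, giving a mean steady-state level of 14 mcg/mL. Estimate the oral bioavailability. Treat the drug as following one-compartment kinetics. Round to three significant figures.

0.670

F·D/τ = CL·Css at steady state → F = CL·Css·τ / D.
F = 11 × 14 × 24 / 5520 = 0.670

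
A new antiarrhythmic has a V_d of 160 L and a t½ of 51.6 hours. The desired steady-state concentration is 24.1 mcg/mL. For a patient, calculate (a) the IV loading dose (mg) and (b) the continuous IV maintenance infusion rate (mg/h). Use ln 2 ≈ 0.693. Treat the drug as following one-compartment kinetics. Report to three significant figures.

(a) 3860 mg; (b) 51.8 mg/h

LD = Vd × C = 160.0 × 24.1 = 3856 mg
CL = 0.693 × Vd / t½ = 0.693 × 160.0 / 51.6 = 2.149 L/h
Infusion rate = CL × Css = 2.149 × 24.1 = 51.79 mg/h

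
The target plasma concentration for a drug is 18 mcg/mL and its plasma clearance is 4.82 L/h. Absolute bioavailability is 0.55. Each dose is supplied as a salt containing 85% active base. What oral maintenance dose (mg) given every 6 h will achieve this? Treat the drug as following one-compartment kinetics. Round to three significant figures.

D = CL × Css × τ / F / S = 4.820 × 18 × 6 / 0.55 / 0.85 = 1113 mg

1110 mg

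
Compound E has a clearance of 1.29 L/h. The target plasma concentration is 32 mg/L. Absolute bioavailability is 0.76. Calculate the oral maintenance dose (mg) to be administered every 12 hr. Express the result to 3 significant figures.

652 mg

D = CL × Css × τ / F = 1.290 × 32 × 12 / 0.76 = 651.8 mg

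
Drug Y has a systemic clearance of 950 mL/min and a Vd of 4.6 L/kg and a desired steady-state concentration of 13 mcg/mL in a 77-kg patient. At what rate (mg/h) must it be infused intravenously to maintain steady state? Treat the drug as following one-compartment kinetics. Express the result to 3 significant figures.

Convert clearance: 950 mL/min × 60 min/h ÷ 1000 mL/L = 57.00 L/h
At steady state, infusion rate equals elimination rate: rate in = CL × Css.
Rate = CL × Css = 57.00 × 13 = 741.0 mg/h

741 mg/h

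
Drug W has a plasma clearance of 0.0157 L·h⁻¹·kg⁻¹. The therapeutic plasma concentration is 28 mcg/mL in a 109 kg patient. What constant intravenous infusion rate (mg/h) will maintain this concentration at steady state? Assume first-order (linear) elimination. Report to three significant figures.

CL = 0.0157 L·h⁻¹·kg⁻¹ × 109 kg = 1.711 L/h
Rate = CL × Css = 1.711 × 28 = 47.91 mg/h

47.9 mg/h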